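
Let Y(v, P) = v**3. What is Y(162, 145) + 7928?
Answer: 4259456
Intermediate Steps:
Y(162, 145) + 7928 = 162**3 + 7928 = 4251528 + 7928 = 4259456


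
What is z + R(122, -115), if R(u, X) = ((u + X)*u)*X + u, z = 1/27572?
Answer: -2704482335/27572 ≈ -98088.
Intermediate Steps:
z = 1/27572 ≈ 3.6269e-5
R(u, X) = u + X*u*(X + u) (R(u, X) = ((X + u)*u)*X + u = (u*(X + u))*X + u = X*u*(X + u) + u = u + X*u*(X + u))
z + R(122, -115) = 1/27572 + 122*(1 + (-115)² - 115*122) = 1/27572 + 122*(1 + 13225 - 14030) = 1/27572 + 122*(-804) = 1/27572 - 98088 = -2704482335/27572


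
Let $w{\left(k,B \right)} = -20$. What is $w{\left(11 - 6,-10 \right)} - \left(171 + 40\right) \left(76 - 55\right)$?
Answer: $-4451$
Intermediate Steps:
$w{\left(11 - 6,-10 \right)} - \left(171 + 40\right) \left(76 - 55\right) = -20 - \left(171 + 40\right) \left(76 - 55\right) = -20 - 211 \cdot 21 = -20 - 4431 = -4451$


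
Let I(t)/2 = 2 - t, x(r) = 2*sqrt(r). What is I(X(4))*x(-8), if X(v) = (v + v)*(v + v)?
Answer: -496*I*sqrt(2) ≈ -701.45*I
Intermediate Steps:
X(v) = 4*v**2 (X(v) = (2*v)*(2*v) = 4*v**2)
I(t) = 4 - 2*t (I(t) = 2*(2 - t) = 4 - 2*t)
I(X(4))*x(-8) = (4 - 8*4**2)*(2*sqrt(-8)) = (4 - 8*16)*(2*(2*I*sqrt(2))) = (4 - 2*64)*(4*I*sqrt(2)) = (4 - 128)*(4*I*sqrt(2)) = -496*I*sqrt(2)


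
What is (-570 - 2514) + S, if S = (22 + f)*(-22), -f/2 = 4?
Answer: -3392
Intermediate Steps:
f = -8 (f = -2*4 = -8)
S = -308 (S = (22 - 8)*(-22) = 14*(-22) = -308)
(-570 - 2514) + S = (-570 - 2514) - 308 = -3084 - 308 = -3392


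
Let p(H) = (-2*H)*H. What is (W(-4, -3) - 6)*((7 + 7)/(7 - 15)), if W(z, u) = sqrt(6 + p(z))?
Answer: 21/2 - 7*I*sqrt(26)/4 ≈ 10.5 - 8.9233*I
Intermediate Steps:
p(H) = -2*H**2
W(z, u) = sqrt(6 - 2*z**2)
(W(-4, -3) - 6)*((7 + 7)/(7 - 15)) = (sqrt(6 - 2*(-4)**2) - 6)*((7 + 7)/(7 - 15)) = (sqrt(6 - 2*16) - 6)*(14/(-8)) = (sqrt(6 - 32) - 6)*(14*(-1/8)) = (sqrt(-26) - 6)*(-7/4) = (I*sqrt(26) - 6)*(-7/4) = (-6 + I*sqrt(26))*(-7/4) = 21/2 - 7*I*sqrt(26)/4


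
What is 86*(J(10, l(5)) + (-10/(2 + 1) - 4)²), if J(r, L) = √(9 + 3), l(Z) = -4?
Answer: 41624/9 + 172*√3 ≈ 4922.8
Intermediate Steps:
J(r, L) = 2*√3 (J(r, L) = √12 = 2*√3)
86*(J(10, l(5)) + (-10/(2 + 1) - 4)²) = 86*(2*√3 + (-10/(2 + 1) - 4)²) = 86*(2*√3 + (-10/3 - 4)²) = 86*(2*√3 + (-22/3)²) = 86*(2*√3 + 484/9) = 86*(484/9 + 2*√3) = 41624/9 + 172*√3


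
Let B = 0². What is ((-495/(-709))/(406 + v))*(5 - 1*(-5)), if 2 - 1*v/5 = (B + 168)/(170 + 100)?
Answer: 22275/1317322 ≈ 0.016909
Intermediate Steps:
B = 0
v = 62/9 (v = 10 - 5*(0 + 168)/(170 + 100) = 10 - 840/270 = 10 - 5*28/45 = 10 - 28/9 = 62/9 ≈ 6.8889)
((-495/(-709))/(406 + v))*(5 - 1*(-5)) = ((-495/(-709))/(406 + 62/9))*(5 - 1*(-5)) = ((-495*(-1/709))/(3716/9))*(5 + 5) = ((495/709)*(9/3716))*10 = (4455/2634644)*10 = 22275/1317322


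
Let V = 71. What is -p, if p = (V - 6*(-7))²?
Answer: -12769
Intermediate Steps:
p = 12769 (p = (71 - 6*(-7))² = (71 + 42)² = 113² = 12769)
-p = -1*12769 = -12769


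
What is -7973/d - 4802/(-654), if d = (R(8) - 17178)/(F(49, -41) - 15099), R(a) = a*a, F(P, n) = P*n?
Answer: -22281195377/2798139 ≈ -7962.9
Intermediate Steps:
R(a) = a²
d = 8557/8554 (d = (8² - 17178)/(49*(-41) - 15099) = (64 - 17178)/(-2009 - 15099) = -17114/(-17108) = -17114*(-1/17108) = 8557/8554 ≈ 1.0004)
-7973/d - 4802/(-654) = -7973/8557/8554 - 4802/(-654) = -7973*8554/8557 - 4802*(-1/654) = -68201042/8557 + 2401/327 = -22281195377/2798139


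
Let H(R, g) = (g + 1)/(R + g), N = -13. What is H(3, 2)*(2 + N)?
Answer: -33/5 ≈ -6.6000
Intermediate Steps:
H(R, g) = (1 + g)/(R + g)
H(3, 2)*(2 + N) = ((1 + 2)/(3 + 2))*(2 - 13) = (3/5)*(-11) = ((⅕)*3)*(-11) = (⅗)*(-11) = -33/5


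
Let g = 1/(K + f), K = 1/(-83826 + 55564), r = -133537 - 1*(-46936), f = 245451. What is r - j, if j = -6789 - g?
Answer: -553650748853470/6936936161 ≈ -79812.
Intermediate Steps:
r = -86601 (r = -133537 + 46936 = -86601)
K = -1/28262 (K = 1/(-28262) = -1/28262 ≈ -3.5383e-5)
g = 28262/6936936161 (g = 1/(-1/28262 + 245451) = 1/(6936936161/28262) = 28262/6936936161 ≈ 4.0741e-6)
j = -47094859625291/6936936161 (j = -6789 - 1*28262/6936936161 = -6789 - 28262/6936936161 = -47094859625291/6936936161 ≈ -6789.0)
r - j = -86601 - 1*(-47094859625291/6936936161) = -86601 + 47094859625291/6936936161 = -553650748853470/6936936161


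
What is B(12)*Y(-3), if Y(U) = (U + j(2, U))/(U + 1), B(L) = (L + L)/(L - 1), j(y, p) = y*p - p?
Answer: 72/11 ≈ 6.5455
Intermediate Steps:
j(y, p) = -p + p*y (j(y, p) = p*y - p = -p + p*y)
B(L) = 2*L/(-1 + L) (B(L) = (2*L)/(-1 + L) = 2*L/(-1 + L))
Y(U) = 2*U/(1 + U) (Y(U) = (U + U*(-1 + 2))/(U + 1) = (U + U*1)/(1 + U) = (U + U)/(1 + U) = (2*U)/(1 + U) = 2*U/(1 + U))
B(12)*Y(-3) = (2*12/(-1 + 12))*(2*(-3)/(1 - 3)) = (2*12/11)*(2*(-3)/(-2)) = (2*12*(1/11))*(2*(-3)*(-1/2)) = (24/11)*3 = 72/11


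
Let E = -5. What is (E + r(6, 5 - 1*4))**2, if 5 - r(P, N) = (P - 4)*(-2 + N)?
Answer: 4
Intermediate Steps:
r(P, N) = 5 - (-4 + P)*(-2 + N) (r(P, N) = 5 - (P - 4)*(-2 + N) = 5 - (-4 + P)*(-2 + N))
(E + r(6, 5 - 1*4))**2 = (-5 + (-3 + 2*6 + 4*(5 - 1*4) - 1*(5 - 1*4)*6))**2 = (-5 + (-3 + 12 + 4*(5 - 4) - 1*(5 - 4)*6))**2 = (-5 + (-3 + 12 + 4*1 - 1*1*6))**2 = (-5 + (-3 + 12 + 4 - 6))**2 = (-5 + 7)**2 = 2**2 = 4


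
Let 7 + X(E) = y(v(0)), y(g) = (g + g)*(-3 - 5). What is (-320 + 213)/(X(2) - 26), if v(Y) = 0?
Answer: 107/33 ≈ 3.2424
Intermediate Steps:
y(g) = -16*g (y(g) = (2*g)*(-8) = -16*g)
X(E) = -7 (X(E) = -7 - 16*0 = -7 + 0 = -7)
(-320 + 213)/(X(2) - 26) = (-320 + 213)/(-7 - 26) = -107/(-33) = -107*(-1/33) = 107/33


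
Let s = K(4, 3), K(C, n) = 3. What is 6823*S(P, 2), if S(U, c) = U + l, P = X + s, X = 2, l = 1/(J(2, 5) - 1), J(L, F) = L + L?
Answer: 109168/3 ≈ 36389.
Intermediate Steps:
J(L, F) = 2*L
l = 1/3 (l = 1/(2*2 - 1) = 1/(4 - 1) = 1/3 ≈ 0.33333)
s = 3
P = 5 (P = 2 + 3 = 5)
S(U, c) = 1/3 + U (S(U, c) = U + 1/3 = 1/3 + U)
6823*S(P, 2) = 6823*(1/3 + 5) = 6823*(16/3) = 109168/3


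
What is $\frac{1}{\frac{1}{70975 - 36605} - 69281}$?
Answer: $- \frac{34370}{2381187969} \approx -1.4434 \cdot 10^{-5}$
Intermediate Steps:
$\frac{1}{\frac{1}{70975 - 36605} - 69281} = \frac{1}{\frac{1}{34370} - 69281} = \frac{1}{- \frac{2381187969}{34370}} = - \frac{34370}{2381187969}$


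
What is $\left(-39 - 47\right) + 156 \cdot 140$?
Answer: $21754$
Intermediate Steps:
$\left(-39 - 47\right) + 156 \cdot 140 = -86 + 21840 = 21754$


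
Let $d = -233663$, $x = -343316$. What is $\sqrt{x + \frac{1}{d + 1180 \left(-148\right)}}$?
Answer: $\frac{i \sqrt{6359407815363883}}{136101} \approx 585.93 i$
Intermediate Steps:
$\sqrt{x + \frac{1}{d + 1180 \left(-148\right)}} = \sqrt{-343316 + \frac{1}{-233663 + 1180 \left(-148\right)}} = \sqrt{-343316 + \frac{1}{-233663 - 174640}} = \sqrt{-343316 + \frac{1}{-408303}} = \sqrt{-343316 - \frac{1}{408303}} = \sqrt{- \frac{140176952749}{408303}} = \frac{i \sqrt{6359407815363883}}{136101}$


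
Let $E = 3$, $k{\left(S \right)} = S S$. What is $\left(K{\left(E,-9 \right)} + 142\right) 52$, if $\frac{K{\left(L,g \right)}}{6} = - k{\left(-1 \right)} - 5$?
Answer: $5512$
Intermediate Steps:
$k{\left(S \right)} = S^{2}$
$K{\left(L,g \right)} = -36$ ($K{\left(L,g \right)} = 6 \left(- \left(-1\right)^{2} - 5\right) = 6 \left(\left(-1\right) 1 - 5\right) = 6 \left(-1 - 5\right) = 6 \left(-6\right) = -36$)
$\left(K{\left(E,-9 \right)} + 142\right) 52 = \left(-36 + 142\right) 52 = 106 \cdot 52 = 5512$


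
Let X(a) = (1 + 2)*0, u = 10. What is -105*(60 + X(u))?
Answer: -6300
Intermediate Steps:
X(a) = 0 (X(a) = 3*0 = 0)
-105*(60 + X(u)) = -105*(60 + 0) = -105*60 = -6300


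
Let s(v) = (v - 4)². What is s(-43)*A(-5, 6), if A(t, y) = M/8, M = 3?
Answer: 6627/8 ≈ 828.38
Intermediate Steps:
A(t, y) = 3/8
s(v) = (-4 + v)²
s(-43)*A(-5, 6) = (-4 - 43)²*(3/8) = (-47)²*(3/8) = 2209*(3/8) = 6627/8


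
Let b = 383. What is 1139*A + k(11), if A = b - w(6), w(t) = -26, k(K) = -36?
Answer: 465815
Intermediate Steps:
A = 409 (A = 383 - 1*(-26) = 383 + 26 = 409)
1139*A + k(11) = 1139*409 - 36 = 465851 - 36 = 465815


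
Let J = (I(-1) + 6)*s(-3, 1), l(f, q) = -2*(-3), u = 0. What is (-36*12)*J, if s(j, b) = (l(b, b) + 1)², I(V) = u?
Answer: -127008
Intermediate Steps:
I(V) = 0
l(f, q) = 6
s(j, b) = 49 (s(j, b) = (6 + 1)² = 7² = 49)
J = 294 (J = (0 + 6)*49 = 6*49 = 294)
(-36*12)*J = -36*12*294 = -432*294 = -127008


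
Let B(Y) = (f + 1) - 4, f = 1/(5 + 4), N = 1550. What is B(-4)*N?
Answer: -40300/9 ≈ -4477.8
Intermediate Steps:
f = ⅑ (f = 1/9 = ⅑ ≈ 0.11111)
B(Y) = -26/9 (B(Y) = (⅑ + 1) - 4 = 10/9 - 4 = -26/9)
B(-4)*N = -26/9*1550 = -40300/9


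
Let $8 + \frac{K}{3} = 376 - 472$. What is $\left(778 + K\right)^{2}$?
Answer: $217156$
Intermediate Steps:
$K = -312$ ($K = -24 + 3 \left(376 - 472\right) = -24 + 3 \left(-96\right) = -24 - 288 = -312$)
$\left(778 + K\right)^{2} = \left(778 - 312\right)^{2} = 466^{2} = 217156$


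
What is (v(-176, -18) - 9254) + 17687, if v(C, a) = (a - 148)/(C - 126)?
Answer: 1273466/151 ≈ 8433.5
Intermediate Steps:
v(C, a) = (-148 + a)/(-126 + C)
(v(-176, -18) - 9254) + 17687 = ((-148 - 18)/(-126 - 176) - 9254) + 17687 = (-166/(-302) - 9254) + 17687 = (-1/302*(-166) - 9254) + 17687 = (83/151 - 9254) + 17687 = -1397271/151 + 17687 = 1273466/151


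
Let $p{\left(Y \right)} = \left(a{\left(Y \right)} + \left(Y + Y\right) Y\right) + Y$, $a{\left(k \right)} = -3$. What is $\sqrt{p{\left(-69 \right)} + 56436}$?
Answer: $\sqrt{65886} \approx 256.68$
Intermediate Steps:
$p{\left(Y \right)} = -3 + Y + 2 Y^{2}$ ($p{\left(Y \right)} = \left(-3 + \left(Y + Y\right) Y\right) + Y = \left(-3 + 2 Y Y\right) + Y = \left(-3 + 2 Y^{2}\right) + Y = -3 + Y + 2 Y^{2}$)
$\sqrt{p{\left(-69 \right)} + 56436} = \sqrt{\left(-3 - 69 + 2 \left(-69\right)^{2}\right) + 56436} = \sqrt{\left(-3 - 69 + 2 \cdot 4761\right) + 56436} = \sqrt{\left(-3 - 69 + 9522\right) + 56436} = \sqrt{9450 + 56436} = \sqrt{65886}$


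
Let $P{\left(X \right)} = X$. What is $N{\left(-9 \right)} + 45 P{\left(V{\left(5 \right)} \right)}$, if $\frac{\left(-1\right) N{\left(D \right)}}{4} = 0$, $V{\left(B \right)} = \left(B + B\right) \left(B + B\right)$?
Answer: $4500$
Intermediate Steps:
$V{\left(B \right)} = 4 B^{2}$ ($V{\left(B \right)} = 2 B 2 B = 4 B^{2}$)
$N{\left(D \right)} = 0$ ($N{\left(D \right)} = \left(-4\right) 0 = 0$)
$N{\left(-9 \right)} + 45 P{\left(V{\left(5 \right)} \right)} = 0 + 45 \cdot 4 \cdot 5^{2} = 0 + 45 \cdot 4 \cdot 25 = 0 + 45 \cdot 100 = 0 + 4500 = 4500$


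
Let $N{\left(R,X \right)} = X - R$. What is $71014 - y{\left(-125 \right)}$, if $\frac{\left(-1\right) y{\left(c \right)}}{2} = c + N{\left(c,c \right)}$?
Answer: $70764$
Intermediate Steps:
$y{\left(c \right)} = - 2 c$ ($y{\left(c \right)} = - 2 \left(c + \left(c - c\right)\right) = - 2 \left(c + 0\right) = - 2 c$)
$71014 - y{\left(-125 \right)} = 71014 - \left(-2\right) \left(-125\right) = 71014 - 250 = 70764$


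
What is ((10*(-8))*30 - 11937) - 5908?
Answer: -20245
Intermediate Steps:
((10*(-8))*30 - 11937) - 5908 = (-80*30 - 11937) - 5908 = (-2400 - 11937) - 5908 = -14337 - 5908 = -20245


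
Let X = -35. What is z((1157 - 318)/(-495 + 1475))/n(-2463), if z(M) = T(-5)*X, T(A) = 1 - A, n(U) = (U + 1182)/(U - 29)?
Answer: -24920/61 ≈ -408.52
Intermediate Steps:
n(U) = (1182 + U)/(-29 + U)
z(M) = -210 (z(M) = (1 - 1*(-5))*(-35) = (1 + 5)*(-35) = 6*(-35) = -210)
z((1157 - 318)/(-495 + 1475))/n(-2463) = -210*(-29 - 2463)/(1182 - 2463) = -210/(-1281/(-2492)) = -210/((-1/2492*(-1281))) = -210/183/356 = -210*356/183 = -24920/61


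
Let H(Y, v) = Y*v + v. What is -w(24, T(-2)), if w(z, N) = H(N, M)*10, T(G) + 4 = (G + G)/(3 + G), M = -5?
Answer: -350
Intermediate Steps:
H(Y, v) = v + Y*v
T(G) = -4 + 2*G/(3 + G) (T(G) = -4 + (G + G)/(3 + G) = -4 + (2*G)/(3 + G) = -4 + 2*G/(3 + G))
w(z, N) = -50 - 50*N (w(z, N) = -5*(1 + N)*10 = (-5 - 5*N)*10 = -50 - 50*N)
-w(24, T(-2)) = -(-50 - 100*(-6 - 1*(-2))/(3 - 2)) = -(-50 - 100*(-6 + 2)/1) = -(-50 - 100*(-4)) = -(-50 - 50*(-8)) = -(-50 + 400) = -1*350 = -350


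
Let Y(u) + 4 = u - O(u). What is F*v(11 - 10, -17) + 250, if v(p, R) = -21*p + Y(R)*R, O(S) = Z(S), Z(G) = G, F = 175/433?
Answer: 116475/433 ≈ 269.00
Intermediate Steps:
F = 175/433 (F = 175*(1/433) = 175/433 ≈ 0.40416)
O(S) = S
Y(u) = -4 (Y(u) = -4 + (u - u) = -4 + 0 = -4)
v(p, R) = -21*p - 4*R
F*v(11 - 10, -17) + 250 = 175*(-21*(11 - 10) - 4*(-17))/433 + 250 = 175*(-21*1 + 68)/433 + 250 = 175*(-21 + 68)/433 + 250 = (175/433)*47 + 250 = 8225/433 + 250 = 116475/433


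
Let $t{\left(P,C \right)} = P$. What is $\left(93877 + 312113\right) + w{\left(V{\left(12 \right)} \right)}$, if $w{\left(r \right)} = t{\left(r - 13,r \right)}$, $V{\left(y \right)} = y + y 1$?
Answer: $406001$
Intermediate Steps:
$V{\left(y \right)} = 2 y$ ($V{\left(y \right)} = y + y = 2 y$)
$w{\left(r \right)} = -13 + r$ ($w{\left(r \right)} = r - 13 = -13 + r$)
$\left(93877 + 312113\right) + w{\left(V{\left(12 \right)} \right)} = \left(93877 + 312113\right) + \left(-13 + 2 \cdot 12\right) = 405990 + \left(-13 + 24\right) = 405990 + 11 = 406001$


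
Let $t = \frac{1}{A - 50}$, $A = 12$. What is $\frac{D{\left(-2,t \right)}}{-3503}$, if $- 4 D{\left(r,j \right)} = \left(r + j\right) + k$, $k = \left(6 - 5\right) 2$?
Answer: $- \frac{1}{532456} \approx -1.8781 \cdot 10^{-6}$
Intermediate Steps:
$k = 2$ ($k = 1 \cdot 2 = 2$)
$t = - \frac{1}{38}$ ($t = \frac{1}{12 - 50} = \frac{1}{-38} = - \frac{1}{38} \approx -0.026316$)
$D{\left(r,j \right)} = - \frac{1}{2} - \frac{j}{4} - \frac{r}{4}$ ($D{\left(r,j \right)} = - \frac{\left(r + j\right) + 2}{4} = - \frac{\left(j + r\right) + 2}{4} = - \frac{2 + j + r}{4} = - \frac{1}{2} - \frac{j}{4} - \frac{r}{4}$)
$\frac{D{\left(-2,t \right)}}{-3503} = \frac{- \frac{1}{2} - - \frac{1}{152} - - \frac{1}{2}}{-3503} = \left(- \frac{1}{2} + \frac{1}{152} + \frac{1}{2}\right) \left(- \frac{1}{3503}\right) = \frac{1}{152} \left(- \frac{1}{3503}\right) = - \frac{1}{532456}$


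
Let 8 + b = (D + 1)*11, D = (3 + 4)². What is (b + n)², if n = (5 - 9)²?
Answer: 311364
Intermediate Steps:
D = 49 (D = 7² = 49)
n = 16 (n = (-4)² = 16)
b = 542 (b = -8 + (49 + 1)*11 = -8 + 50*11 = -8 + 550 = 542)
(b + n)² = (542 + 16)² = 558² = 311364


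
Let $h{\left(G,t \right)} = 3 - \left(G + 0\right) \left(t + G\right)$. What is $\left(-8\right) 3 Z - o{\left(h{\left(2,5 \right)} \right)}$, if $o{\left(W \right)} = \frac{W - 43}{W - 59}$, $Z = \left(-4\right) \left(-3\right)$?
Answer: $- \frac{10107}{35} \approx -288.77$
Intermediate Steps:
$Z = 12$
$h{\left(G,t \right)} = 3 - G \left(G + t\right)$
$o{\left(W \right)} = \frac{-43 + W}{-59 + W}$
$\left(-8\right) 3 Z - o{\left(h{\left(2,5 \right)} \right)} = \left(-8\right) 3 \cdot 12 - \frac{-43 - \left(1 + 10\right)}{-59 - \left(1 + 10\right)} = \left(-24\right) 12 - \frac{-43 - 11}{-59 - 11} = -288 - \frac{-43 - 11}{-59 - 11} = -288 - \frac{1}{-70} \left(-54\right) = -288 - \left(- \frac{1}{70}\right) \left(-54\right) = -288 - \frac{27}{35} = - \frac{10107}{35}$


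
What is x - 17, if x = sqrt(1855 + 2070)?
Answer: -17 + 5*sqrt(157) ≈ 45.650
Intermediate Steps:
x = 5*sqrt(157) (x = sqrt(3925) = 5*sqrt(157) ≈ 62.650)
x - 17 = 5*sqrt(157) - 17 = -17 + 5*sqrt(157)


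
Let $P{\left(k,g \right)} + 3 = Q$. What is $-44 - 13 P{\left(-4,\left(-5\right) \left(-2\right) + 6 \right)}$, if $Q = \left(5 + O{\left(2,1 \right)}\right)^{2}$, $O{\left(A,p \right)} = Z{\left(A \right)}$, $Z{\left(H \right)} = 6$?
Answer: $-1578$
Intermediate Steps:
$O{\left(A,p \right)} = 6$
$Q = 121$ ($Q = \left(5 + 6\right)^{2} = 11^{2} = 121$)
$P{\left(k,g \right)} = 118$ ($P{\left(k,g \right)} = -3 + 121 = 118$)
$-44 - 13 P{\left(-4,\left(-5\right) \left(-2\right) + 6 \right)} = -44 - 1534 = -1578$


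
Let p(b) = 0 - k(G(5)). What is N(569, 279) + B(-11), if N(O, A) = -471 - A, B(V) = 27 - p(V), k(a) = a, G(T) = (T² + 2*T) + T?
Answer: -683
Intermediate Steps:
G(T) = T² + 3*T
p(b) = -40 (p(b) = 0 - 5*(3 + 5) = 0 - 5*8 = 0 - 1*40 = 0 - 40 = -40)
B(V) = 67 (B(V) = 27 - 1*(-40) = 27 + 40 = 67)
N(569, 279) + B(-11) = (-471 - 1*279) + 67 = (-471 - 279) + 67 = -750 + 67 = -683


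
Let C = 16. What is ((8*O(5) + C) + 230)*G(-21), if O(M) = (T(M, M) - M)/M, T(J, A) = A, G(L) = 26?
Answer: 6396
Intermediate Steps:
O(M) = 0 (O(M) = (M - M)/M = 0/M = 0)
((8*O(5) + C) + 230)*G(-21) = ((8*0 + 16) + 230)*26 = ((0 + 16) + 230)*26 = (16 + 230)*26 = 246*26 = 6396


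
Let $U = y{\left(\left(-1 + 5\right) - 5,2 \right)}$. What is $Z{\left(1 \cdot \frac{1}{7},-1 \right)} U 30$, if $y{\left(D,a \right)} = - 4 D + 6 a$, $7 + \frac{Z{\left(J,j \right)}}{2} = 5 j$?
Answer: $-11520$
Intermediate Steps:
$Z{\left(J,j \right)} = -14 + 10 j$ ($Z{\left(J,j \right)} = -14 + 2 \cdot 5 j = -14 + 10 j$)
$U = 16$ ($U = - 4 \left(\left(-1 + 5\right) - 5\right) + 6 \cdot 2 = - 4 \left(4 - 5\right) + 12 = \left(-4\right) \left(-1\right) + 12 = 4 + 12 = 16$)
$Z{\left(1 \cdot \frac{1}{7},-1 \right)} U 30 = \left(-14 + 10 \left(-1\right)\right) 16 \cdot 30 = \left(-14 - 10\right) 16 \cdot 30 = \left(-24\right) 16 \cdot 30 = \left(-384\right) 30 = -11520$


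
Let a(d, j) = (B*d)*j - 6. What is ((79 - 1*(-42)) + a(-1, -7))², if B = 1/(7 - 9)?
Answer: 49729/4 ≈ 12432.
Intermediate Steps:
B = -½ (B = 1/(-2) = -½ ≈ -0.50000)
a(d, j) = -6 - d*j/2 (a(d, j) = (-d/2)*j - 6 = -d*j/2 - 6 = -6 - d*j/2)
((79 - 1*(-42)) + a(-1, -7))² = ((79 - 1*(-42)) + (-6 - ½*(-1)*(-7)))² = ((79 + 42) + (-6 - 7/2))² = (121 - 19/2)² = (223/2)² = 49729/4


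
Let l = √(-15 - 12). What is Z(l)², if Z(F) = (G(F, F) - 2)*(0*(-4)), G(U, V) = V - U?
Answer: 0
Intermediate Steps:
l = 3*I*√3 (l = √(-27) = 3*I*√3 ≈ 5.1962*I)
Z(F) = 0 (Z(F) = ((F - F) - 2)*(0*(-4)) = (0 - 2)*0 = -2*0 = 0)
Z(l)² = 0² = 0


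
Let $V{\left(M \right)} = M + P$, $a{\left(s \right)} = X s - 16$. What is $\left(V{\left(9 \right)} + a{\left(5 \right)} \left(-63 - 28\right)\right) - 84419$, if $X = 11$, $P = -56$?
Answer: $-88015$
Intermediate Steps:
$a{\left(s \right)} = -16 + 11 s$ ($a{\left(s \right)} = 11 s - 16 = -16 + 11 s$)
$V{\left(M \right)} = -56 + M$ ($V{\left(M \right)} = M - 56 = -56 + M$)
$\left(V{\left(9 \right)} + a{\left(5 \right)} \left(-63 - 28\right)\right) - 84419 = \left(\left(-56 + 9\right) + \left(-16 + 11 \cdot 5\right) \left(-63 - 28\right)\right) - 84419 = \left(-47 + \left(-16 + 55\right) \left(-91\right)\right) - 84419 = \left(-47 + 39 \left(-91\right)\right) - 84419 = \left(-47 - 3549\right) - 84419 = -3596 - 84419 = -88015$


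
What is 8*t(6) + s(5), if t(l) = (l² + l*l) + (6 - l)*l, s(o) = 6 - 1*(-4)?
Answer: 586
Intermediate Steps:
s(o) = 10 (s(o) = 6 + 4 = 10)
t(l) = 2*l² + l*(6 - l) (t(l) = (l² + l²) + l*(6 - l) = 2*l² + l*(6 - l))
8*t(6) + s(5) = 8*(6*(6 + 6)) + 10 = 8*(6*12) + 10 = 8*72 + 10 = 576 + 10 = 586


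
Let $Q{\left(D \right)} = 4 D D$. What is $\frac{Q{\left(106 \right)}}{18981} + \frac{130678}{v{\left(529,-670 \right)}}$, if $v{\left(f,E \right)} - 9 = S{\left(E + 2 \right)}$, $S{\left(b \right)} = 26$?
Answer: $\frac{2481972158}{664335} \approx 3736.0$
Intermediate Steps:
$Q{\left(D \right)} = 4 D^{2}$
$v{\left(f,E \right)} = 35$ ($v{\left(f,E \right)} = 9 + 26 = 35$)
$\frac{Q{\left(106 \right)}}{18981} + \frac{130678}{v{\left(529,-670 \right)}} = \frac{4 \cdot 106^{2}}{18981} + \frac{130678}{35} = 4 \cdot 11236 \cdot \frac{1}{18981} + 130678 \cdot \frac{1}{35} = 44944 \cdot \frac{1}{18981} + \frac{130678}{35} = \frac{44944}{18981} + \frac{130678}{35} = \frac{2481972158}{664335}$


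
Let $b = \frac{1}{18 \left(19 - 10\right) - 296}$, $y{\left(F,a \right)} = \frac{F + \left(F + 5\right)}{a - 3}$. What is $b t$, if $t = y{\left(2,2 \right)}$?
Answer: $\frac{9}{134} \approx 0.067164$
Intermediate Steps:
$y{\left(F,a \right)} = \frac{5 + 2 F}{-3 + a}$ ($y{\left(F,a \right)} = \frac{F + \left(5 + F\right)}{-3 + a} = \frac{5 + 2 F}{-3 + a}$)
$t = -9$ ($t = \frac{5 + 2 \cdot 2}{-3 + 2} = \frac{5 + 4}{-1} = \left(-1\right) 9 = -9$)
$b = - \frac{1}{134}$ ($b = \frac{1}{18 \cdot 9 - 296} = \frac{1}{162 - 296} = \frac{1}{-134} = - \frac{1}{134} \approx -0.0074627$)
$b t = \left(- \frac{1}{134}\right) \left(-9\right) = \frac{9}{134}$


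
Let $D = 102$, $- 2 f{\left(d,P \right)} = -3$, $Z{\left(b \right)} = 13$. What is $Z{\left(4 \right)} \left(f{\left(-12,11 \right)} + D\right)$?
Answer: $\frac{2691}{2} \approx 1345.5$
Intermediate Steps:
$f{\left(d,P \right)} = \frac{3}{2}$ ($f{\left(d,P \right)} = \left(- \frac{1}{2}\right) \left(-3\right) = \frac{3}{2}$)
$Z{\left(4 \right)} \left(f{\left(-12,11 \right)} + D\right) = 13 \left(\frac{3}{2} + 102\right) = 13 \cdot \frac{207}{2} = \frac{2691}{2}$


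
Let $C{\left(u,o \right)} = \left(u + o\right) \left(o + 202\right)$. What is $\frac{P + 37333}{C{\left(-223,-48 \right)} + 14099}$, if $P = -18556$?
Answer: $- \frac{18777}{27635} \approx -0.67946$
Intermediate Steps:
$C{\left(u,o \right)} = \left(202 + o\right) \left(o + u\right)$ ($C{\left(u,o \right)} = \left(o + u\right) \left(202 + o\right) = \left(202 + o\right) \left(o + u\right)$)
$\frac{P + 37333}{C{\left(-223,-48 \right)} + 14099} = \frac{-18556 + 37333}{\left(\left(-48\right)^{2} + 202 \left(-48\right) + 202 \left(-223\right) - -10704\right) + 14099} = \frac{18777}{\left(2304 - 9696 - 45046 + 10704\right) + 14099} = \frac{18777}{-41734 + 14099} = \frac{18777}{-27635} = 18777 \left(- \frac{1}{27635}\right) = - \frac{18777}{27635}$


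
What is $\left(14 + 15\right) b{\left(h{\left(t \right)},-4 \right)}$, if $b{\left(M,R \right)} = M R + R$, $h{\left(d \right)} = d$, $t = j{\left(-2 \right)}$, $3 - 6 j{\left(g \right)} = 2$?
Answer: $- \frac{406}{3} \approx -135.33$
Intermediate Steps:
$j{\left(g \right)} = \frac{1}{6}$ ($j{\left(g \right)} = \frac{1}{2} - \frac{1}{3} = \frac{1}{6}$)
$t = \frac{1}{6} \approx 0.16667$
$b{\left(M,R \right)} = R + M R$
$\left(14 + 15\right) b{\left(h{\left(t \right)},-4 \right)} = \left(14 + 15\right) \left(- 4 \left(1 + \frac{1}{6}\right)\right) = 29 \left(\left(-4\right) \frac{7}{6}\right) = 29 \left(- \frac{14}{3}\right) = - \frac{406}{3}$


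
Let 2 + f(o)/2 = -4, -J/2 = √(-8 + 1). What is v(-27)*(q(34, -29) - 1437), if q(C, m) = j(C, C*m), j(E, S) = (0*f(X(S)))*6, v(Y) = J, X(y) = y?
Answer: 2874*I*√7 ≈ 7603.9*I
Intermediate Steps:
J = -2*I*√7 (J = -2*√(-8 + 1) = -2*I*√7 ≈ -5.2915*I)
f(o) = -12 (f(o) = -4 + 2*(-4) = -4 - 8 = -12)
v(Y) = -2*I*√7
j(E, S) = 0 (j(E, S) = (0*(-12))*6 = 0*6 = 0)
q(C, m) = 0
v(-27)*(q(34, -29) - 1437) = (-2*I*√7)*(0 - 1437) = -2*I*√7*(-1437) = 2874*I*√7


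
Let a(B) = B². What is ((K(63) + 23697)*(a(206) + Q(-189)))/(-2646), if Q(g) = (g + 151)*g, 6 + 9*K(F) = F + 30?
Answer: -252059440/567 ≈ -4.4455e+5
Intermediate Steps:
K(F) = 8/3 + F/9 (K(F) = -⅔ + (F + 30)/9 = -⅔ + (30 + F)/9 = -⅔ + (10/3 + F/9) = 8/3 + F/9)
Q(g) = g*(151 + g) (Q(g) = (151 + g)*g = g*(151 + g))
((K(63) + 23697)*(a(206) + Q(-189)))/(-2646) = (((8/3 + (⅑)*63) + 23697)*(206² - 189*(151 - 189)))/(-2646) = (((8/3 + 7) + 23697)*(42436 - 189*(-38)))*(-1/2646) = ((29/3 + 23697)*(42436 + 7182))*(-1/2646) = ((71120/3)*49618)*(-1/2646) = (3528832160/3)*(-1/2646) = -252059440/567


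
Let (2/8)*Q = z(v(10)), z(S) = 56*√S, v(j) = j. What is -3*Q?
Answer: -672*√10 ≈ -2125.1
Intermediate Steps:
Q = 224*√10 (Q = 4*(56*√10) = 224*√10 ≈ 708.35)
-3*Q = -672*√10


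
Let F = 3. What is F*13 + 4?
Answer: 43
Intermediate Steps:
F*13 + 4 = 3*13 + 4 = 39 + 4 = 43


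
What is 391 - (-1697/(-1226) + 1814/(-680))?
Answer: 81759721/208420 ≈ 392.28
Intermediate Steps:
391 - (-1697/(-1226) + 1814/(-680)) = 391 - (-1697*(-1/1226) + 1814*(-1/680)) = 391 - (1697/1226 - 907/340) = 391 - 1*(-267501/208420) = 391 + 267501/208420 = 81759721/208420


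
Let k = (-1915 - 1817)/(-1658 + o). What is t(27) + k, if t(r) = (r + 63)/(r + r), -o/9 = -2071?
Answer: 73709/50943 ≈ 1.4469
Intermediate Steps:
o = 18639 (o = -9*(-2071) = 18639)
k = -3732/16981 (k = (-1915 - 1817)/(-1658 + 18639) = -3732/16981 ≈ -0.21977)
t(r) = (63 + r)/(2*r) (t(r) = (63 + r)/((2*r)) = (63 + r)*(1/(2*r)) = (63 + r)/(2*r))
t(27) + k = (½)*(63 + 27)/27 - 3732/16981 = (½)*(1/27)*90 - 3732/16981 = 5/3 - 3732/16981 = 73709/50943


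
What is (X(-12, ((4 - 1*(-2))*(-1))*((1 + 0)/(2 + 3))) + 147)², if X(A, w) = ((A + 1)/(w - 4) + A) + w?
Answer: 312193561/16900 ≈ 18473.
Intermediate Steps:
X(A, w) = A + w + (1 + A)/(-4 + w) (X(A, w) = ((1 + A)/(-4 + w) + A) + w = (A + (1 + A)/(-4 + w)) + w = A + w + (1 + A)/(-4 + w))
(X(-12, ((4 - 1*(-2))*(-1))*((1 + 0)/(2 + 3))) + 147)² = ((1 + (((4 - 1*(-2))*(-1))*((1 + 0)/(2 + 3)))² - 4*(4 - 1*(-2))*(-1)*(1 + 0)/(2 + 3) - 3*(-12) - 12*(4 - 1*(-2))*(-1)*(1 + 0)/(2 + 3))/(-4 + ((4 - 1*(-2))*(-1))*((1 + 0)/(2 + 3))) + 147)² = ((1 + (((4 + 2)*(-1))*(1/5))² - 4*(4 + 2)*(-1)*1/5 + 36 - 12*(4 + 2)*(-1)*1/5)/(-4 + ((4 + 2)*(-1))*(1/5)) + 147)² = ((1 + ((6*(-1))*(1*(⅕)))² - 4*6*(-1)*1*(⅕) + 36 - 12*6*(-1)*1*(⅕))/(-4 + (6*(-1))*(1*(⅕))) + 147)² = ((1 + (-6*⅕)² - (-24)/5 + 36 - (-72)/5)/(-4 - 6*⅕) + 147)² = ((1 + (-6/5)² - 4*(-6/5) + 36 - 12*(-6/5))/(-4 - 6/5) + 147)² = ((1 + 36/25 + 24/5 + 36 + 72/5)/(-26/5) + 147)² = (-5/26*1441/25 + 147)² = (-1441/130 + 147)² = (17669/130)² = 312193561/16900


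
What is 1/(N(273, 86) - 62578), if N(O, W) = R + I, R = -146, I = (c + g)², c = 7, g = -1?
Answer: -1/62688 ≈ -1.5952e-5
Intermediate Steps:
I = 36 (I = (7 - 1)² = 6² = 36)
N(O, W) = -110 (N(O, W) = -146 + 36 = -110)
1/(N(273, 86) - 62578) = 1/(-110 - 62578) = 1/(-62688) = -1/62688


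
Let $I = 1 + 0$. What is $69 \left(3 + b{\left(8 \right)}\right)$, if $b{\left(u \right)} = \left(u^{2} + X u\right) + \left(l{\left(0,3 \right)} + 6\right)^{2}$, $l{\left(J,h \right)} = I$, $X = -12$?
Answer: $1380$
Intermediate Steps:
$I = 1$
$l{\left(J,h \right)} = 1$
$b{\left(u \right)} = 49 + u^{2} - 12 u$ ($b{\left(u \right)} = \left(u^{2} - 12 u\right) + \left(1 + 6\right)^{2} = \left(u^{2} - 12 u\right) + 7^{2} = \left(u^{2} - 12 u\right) + 49 = 49 + u^{2} - 12 u$)
$69 \left(3 + b{\left(8 \right)}\right) = 69 \left(3 + \left(49 + 8^{2} - 96\right)\right) = 69 \left(3 + \left(49 + 64 - 96\right)\right) = 69 \left(3 + 17\right) = 69 \cdot 20 = 1380$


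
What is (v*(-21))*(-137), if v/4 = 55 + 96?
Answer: 1737708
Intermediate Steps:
v = 604 (v = 4*(55 + 96) = 4*151 = 604)
(v*(-21))*(-137) = (604*(-21))*(-137) = -12684*(-137) = 1737708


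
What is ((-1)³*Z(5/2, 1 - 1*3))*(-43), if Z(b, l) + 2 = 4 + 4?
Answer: 258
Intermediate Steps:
Z(b, l) = 6 (Z(b, l) = -2 + (4 + 4) = -2 + 8 = 6)
((-1)³*Z(5/2, 1 - 1*3))*(-43) = ((-1)³*6)*(-43) = -1*6*(-43) = -6*(-43) = 258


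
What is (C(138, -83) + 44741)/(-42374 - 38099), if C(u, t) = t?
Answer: -44658/80473 ≈ -0.55494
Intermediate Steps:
(C(138, -83) + 44741)/(-42374 - 38099) = (-83 + 44741)/(-42374 - 38099) = 44658/(-80473) = 44658*(-1/80473) = -44658/80473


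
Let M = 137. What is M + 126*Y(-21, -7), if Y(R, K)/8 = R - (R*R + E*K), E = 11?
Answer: -387943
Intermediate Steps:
Y(R, K) = -88*K - 8*R**2 + 8*R (Y(R, K) = 8*(R - (R*R + 11*K)) = 8*(R - (R**2 + 11*K)) = 8*(R + (-R**2 - 11*K)) = 8*(R - R**2 - 11*K) = -88*K - 8*R**2 + 8*R)
M + 126*Y(-21, -7) = 137 + 126*(-88*(-7) - 8*(-21)**2 + 8*(-21)) = 137 + 126*(616 - 8*441 - 168) = 137 + 126*(616 - 3528 - 168) = 137 + 126*(-3080) = 137 - 388080 = -387943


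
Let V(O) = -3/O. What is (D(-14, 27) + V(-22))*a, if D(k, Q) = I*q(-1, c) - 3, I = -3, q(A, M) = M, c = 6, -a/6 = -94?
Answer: -129438/11 ≈ -11767.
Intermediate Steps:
a = 564 (a = -6*(-94) = 564)
D(k, Q) = -21 (D(k, Q) = -3*6 - 3 = -18 - 3 = -21)
(D(-14, 27) + V(-22))*a = (-21 - 3/(-22))*564 = (-21 - 3*(-1/22))*564 = (-21 + 3/22)*564 = -459/22*564 = -129438/11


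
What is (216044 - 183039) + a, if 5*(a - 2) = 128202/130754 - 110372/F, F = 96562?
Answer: 520927007913054/15782334685 ≈ 33007.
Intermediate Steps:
a = 31051634629/15782334685 (a = 2 + (128202/130754 - 110372/96562)/5 = 2 + (128202*(1/130754) - 110372*1/96562)/5 = 2 + (64101/65377 - 55186/48281)/5 = 2 + (1/5)*(-513034741/3156466937) = 2 - 513034741/15782334685 = 31051634629/15782334685 ≈ 1.9675)
(216044 - 183039) + a = (216044 - 183039) + 31051634629/15782334685 = 33005 + 31051634629/15782334685 = 520927007913054/15782334685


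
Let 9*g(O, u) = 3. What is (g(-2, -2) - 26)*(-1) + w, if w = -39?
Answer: -40/3 ≈ -13.333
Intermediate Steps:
g(O, u) = ⅓ (g(O, u) = (⅑)*3 = ⅓)
(g(-2, -2) - 26)*(-1) + w = (⅓ - 26)*(-1) - 39 = -77/3*(-1) - 39 = 77/3 - 39 = -40/3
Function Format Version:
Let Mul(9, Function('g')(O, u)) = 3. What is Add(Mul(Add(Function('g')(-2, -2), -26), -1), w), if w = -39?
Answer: Rational(-40, 3) ≈ -13.333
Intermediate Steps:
Function('g')(O, u) = Rational(1, 3) (Function('g')(O, u) = Mul(Rational(1, 9), 3) = Rational(1, 3))
Add(Mul(Add(Function('g')(-2, -2), -26), -1), w) = Add(Mul(Add(Rational(1, 3), -26), -1), -39) = Add(Mul(Rational(-77, 3), -1), -39) = Add(Rational(77, 3), -39) = Rational(-40, 3)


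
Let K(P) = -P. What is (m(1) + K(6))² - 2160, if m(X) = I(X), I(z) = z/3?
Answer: -19151/9 ≈ -2127.9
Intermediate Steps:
I(z) = z/3 (I(z) = z*(⅓) = z/3)
m(X) = X/3
(m(1) + K(6))² - 2160 = ((⅓)*1 - 1*6)² - 2160 = (⅓ - 6)² - 2160 = (-17/3)² - 2160 = 289/9 - 2160 = -19151/9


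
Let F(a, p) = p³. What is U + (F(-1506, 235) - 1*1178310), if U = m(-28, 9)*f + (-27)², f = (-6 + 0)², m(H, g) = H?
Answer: 11799286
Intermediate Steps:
f = 36 (f = (-6)² = 36)
U = -279 (U = -28*36 + (-27)² = -1008 + 729 = -279)
U + (F(-1506, 235) - 1*1178310) = -279 + (235³ - 1*1178310) = -279 + (12977875 - 1178310) = -279 + 11799565 = 11799286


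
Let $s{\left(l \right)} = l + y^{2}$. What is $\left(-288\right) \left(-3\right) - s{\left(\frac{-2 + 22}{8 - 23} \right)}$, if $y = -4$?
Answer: $\frac{2548}{3} \approx 849.33$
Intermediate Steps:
$s{\left(l \right)} = 16 + l$ ($s{\left(l \right)} = l + \left(-4\right)^{2} = l + 16 = 16 + l$)
$\left(-288\right) \left(-3\right) - s{\left(\frac{-2 + 22}{8 - 23} \right)} = \left(-288\right) \left(-3\right) - \left(16 + \frac{-2 + 22}{8 - 23}\right) = 864 - \left(16 + \frac{20}{-15}\right) = 864 - \left(16 + 20 \left(- \frac{1}{15}\right)\right) = 864 - \left(16 - \frac{4}{3}\right) = 864 - \frac{44}{3} = \frac{2548}{3}$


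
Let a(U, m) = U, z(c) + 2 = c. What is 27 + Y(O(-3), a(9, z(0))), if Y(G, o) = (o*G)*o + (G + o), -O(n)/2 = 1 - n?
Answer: -620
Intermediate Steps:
O(n) = -2 + 2*n (O(n) = -2*(1 - n) = -2 + 2*n)
z(c) = -2 + c
Y(G, o) = G + o + G*o**2 (Y(G, o) = (G*o)*o + (G + o) = G*o**2 + (G + o) = G + o + G*o**2)
27 + Y(O(-3), a(9, z(0))) = 27 + ((-2 + 2*(-3)) + 9 + (-2 + 2*(-3))*9**2) = 27 + ((-2 - 6) + 9 + (-2 - 6)*81) = 27 + (-8 + 9 - 8*81) = 27 + (-8 + 9 - 648) = 27 - 647 = -620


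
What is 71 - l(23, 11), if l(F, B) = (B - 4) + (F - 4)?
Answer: 45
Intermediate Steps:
l(F, B) = -8 + B + F (l(F, B) = (-4 + B) + (-4 + F) = -8 + B + F)
71 - l(23, 11) = 71 - (-8 + 11 + 23) = 71 - 1*26 = 71 - 26 = 45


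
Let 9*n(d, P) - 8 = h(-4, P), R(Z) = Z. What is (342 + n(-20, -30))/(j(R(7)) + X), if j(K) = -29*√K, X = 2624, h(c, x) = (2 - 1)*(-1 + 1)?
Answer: 8097664/61915401 + 89494*√7/61915401 ≈ 0.13461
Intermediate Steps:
h(c, x) = 0 (h(c, x) = 1*0 = 0)
n(d, P) = 8/9 (n(d, P) = 8/9 + (⅑)*0 = 8/9 + 0 = 8/9)
(342 + n(-20, -30))/(j(R(7)) + X) = (342 + 8/9)/(-29*√7 + 2624) = 3086/(9*(2624 - 29*√7))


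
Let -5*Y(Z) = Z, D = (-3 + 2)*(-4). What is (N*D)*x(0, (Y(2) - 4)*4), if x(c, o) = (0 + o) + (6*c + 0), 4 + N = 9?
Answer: -352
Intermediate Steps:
N = 5 (N = -4 + 9 = 5)
D = 4 (D = -1*(-4) = 4)
Y(Z) = -Z/5
x(c, o) = o + 6*c
(N*D)*x(0, (Y(2) - 4)*4) = (5*4)*((-⅕*2 - 4)*4 + 6*0) = 20*((-⅖ - 4)*4 + 0) = 20*(-22/5*4 + 0) = 20*(-88/5 + 0) = 20*(-88/5) = -352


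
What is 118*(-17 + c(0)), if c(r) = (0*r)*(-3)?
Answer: -2006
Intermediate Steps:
c(r) = 0 (c(r) = 0*(-3) = 0)
118*(-17 + c(0)) = 118*(-17 + 0) = 118*(-17) = -2006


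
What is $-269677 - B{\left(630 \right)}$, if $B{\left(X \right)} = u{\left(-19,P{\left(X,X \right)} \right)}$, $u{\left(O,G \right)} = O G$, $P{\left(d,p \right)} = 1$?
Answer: $-269658$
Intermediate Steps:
$u{\left(O,G \right)} = G O$
$B{\left(X \right)} = -19$ ($B{\left(X \right)} = 1 \left(-19\right) = -19$)
$-269677 - B{\left(630 \right)} = -269677 - -19 = -269677 + 19 = -269658$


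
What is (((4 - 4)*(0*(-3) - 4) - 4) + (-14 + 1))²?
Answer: 289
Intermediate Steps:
(((4 - 4)*(0*(-3) - 4) - 4) + (-14 + 1))² = ((0*(0 - 4) - 4) - 13)² = ((0*(-4) - 4) - 13)² = ((0 - 4) - 13)² = (-4 - 13)² = (-17)² = 289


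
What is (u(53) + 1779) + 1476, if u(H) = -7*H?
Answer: 2884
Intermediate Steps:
(u(53) + 1779) + 1476 = (-7*53 + 1779) + 1476 = (-371 + 1779) + 1476 = 1408 + 1476 = 2884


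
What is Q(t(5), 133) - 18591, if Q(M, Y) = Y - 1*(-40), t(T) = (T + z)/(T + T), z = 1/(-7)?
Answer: -18418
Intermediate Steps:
z = -⅐ ≈ -0.14286
t(T) = (-⅐ + T)/(2*T) (t(T) = (T - ⅐)/(T + T) = (-⅐ + T)/((2*T)) = (-⅐ + T)*(1/(2*T)) = (-⅐ + T)/(2*T))
Q(M, Y) = 40 + Y (Q(M, Y) = Y + 40 = 40 + Y)
Q(t(5), 133) - 18591 = (40 + 133) - 18591 = 173 - 18591 = -18418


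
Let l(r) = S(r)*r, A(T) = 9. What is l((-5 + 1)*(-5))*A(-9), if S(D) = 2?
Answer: 360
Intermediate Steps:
l(r) = 2*r
l((-5 + 1)*(-5))*A(-9) = (2*((-5 + 1)*(-5)))*9 = (2*(-4*(-5)))*9 = (2*20)*9 = 40*9 = 360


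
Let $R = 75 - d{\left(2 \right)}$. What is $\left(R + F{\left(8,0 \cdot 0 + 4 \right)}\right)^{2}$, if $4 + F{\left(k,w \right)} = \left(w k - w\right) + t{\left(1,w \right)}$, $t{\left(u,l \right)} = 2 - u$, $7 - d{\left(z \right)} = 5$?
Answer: $9604$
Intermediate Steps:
$d{\left(z \right)} = 2$ ($d{\left(z \right)} = 7 - 5 = 2$)
$R = 73$ ($R = 75 - 2 = 73$)
$F{\left(k,w \right)} = -3 - w + k w$ ($F{\left(k,w \right)} = -4 + \left(\left(w k - w\right) + \left(2 - 1\right)\right) = -4 + \left(\left(k w - w\right) + \left(2 - 1\right)\right) = -4 + \left(\left(- w + k w\right) + 1\right) = -4 + \left(1 - w + k w\right) = -3 - w + k w$)
$\left(R + F{\left(8,0 \cdot 0 + 4 \right)}\right)^{2} = \left(73 - \left(7 - 8 \left(0 \cdot 0 + 4\right)\right)\right)^{2} = \left(73 - \left(7 - 8 \left(0 + 4\right)\right)\right)^{2} = \left(73 - -25\right)^{2} = \left(73 + 25\right)^{2} = 98^{2} = 9604$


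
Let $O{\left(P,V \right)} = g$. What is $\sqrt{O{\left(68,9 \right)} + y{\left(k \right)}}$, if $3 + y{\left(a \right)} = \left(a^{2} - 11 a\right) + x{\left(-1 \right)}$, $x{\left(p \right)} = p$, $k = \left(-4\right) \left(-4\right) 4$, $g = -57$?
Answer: $\sqrt{3331} \approx 57.715$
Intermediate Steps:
$O{\left(P,V \right)} = -57$
$k = 64$ ($k = 16 \cdot 4 = 64$)
$y{\left(a \right)} = -4 + a^{2} - 11 a$ ($y{\left(a \right)} = -3 - \left(1 - a^{2} + 11 a\right) = -4 + a^{2} - 11 a$)
$\sqrt{O{\left(68,9 \right)} + y{\left(k \right)}} = \sqrt{-57 - \left(708 - 4096\right)} = \sqrt{-57 - -3388} = \sqrt{-57 + 3388} = \sqrt{3331}$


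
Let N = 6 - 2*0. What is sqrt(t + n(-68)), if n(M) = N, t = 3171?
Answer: 3*sqrt(353) ≈ 56.365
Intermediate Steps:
N = 6 (N = 6 + 0 = 6)
n(M) = 6
sqrt(t + n(-68)) = sqrt(3171 + 6) = sqrt(3177) = 3*sqrt(353)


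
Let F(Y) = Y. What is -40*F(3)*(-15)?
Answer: 1800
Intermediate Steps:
-40*F(3)*(-15) = -40*3*(-15) = -120*(-15) = 1800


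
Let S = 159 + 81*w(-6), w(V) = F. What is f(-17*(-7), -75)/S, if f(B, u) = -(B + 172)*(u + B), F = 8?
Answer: -4268/269 ≈ -15.866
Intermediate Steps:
w(V) = 8
f(B, u) = -(172 + B)*(B + u)
S = 807 (S = 159 + 81*8 = 159 + 648 = 807)
f(-17*(-7), -75)/S = (-(-17*(-7))² - (-2924)*(-7) - 172*(-75) - 1*(-17*(-7))*(-75))/807 = (-1*119² - 172*119 + 12900 - 1*119*(-75))*(1/807) = (-1*14161 - 20468 + 12900 + 8925)*(1/807) = (-14161 - 20468 + 12900 + 8925)*(1/807) = -12804*1/807 = -4268/269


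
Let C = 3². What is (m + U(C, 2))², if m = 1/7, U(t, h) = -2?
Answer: 169/49 ≈ 3.4490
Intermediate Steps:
C = 9
m = ⅐ ≈ 0.14286
(m + U(C, 2))² = (⅐ - 2)² = (-13/7)² = 169/49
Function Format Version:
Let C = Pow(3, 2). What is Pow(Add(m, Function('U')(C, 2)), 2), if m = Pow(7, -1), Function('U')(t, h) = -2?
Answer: Rational(169, 49) ≈ 3.4490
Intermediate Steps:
C = 9
m = Rational(1, 7) ≈ 0.14286
Pow(Add(m, Function('U')(C, 2)), 2) = Pow(Add(Rational(1, 7), -2), 2) = Pow(Rational(-13, 7), 2) = Rational(169, 49)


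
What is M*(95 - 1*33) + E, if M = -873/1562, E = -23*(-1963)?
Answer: 35234306/781 ≈ 45114.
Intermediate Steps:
E = 45149
M = -873/1562 (M = -873*1/1562 = -873/1562 ≈ -0.55890)
M*(95 - 1*33) + E = -873*(95 - 1*33)/1562 + 45149 = -873*(95 - 33)/1562 + 45149 = -873/1562*62 + 45149 = -27063/781 + 45149 = 35234306/781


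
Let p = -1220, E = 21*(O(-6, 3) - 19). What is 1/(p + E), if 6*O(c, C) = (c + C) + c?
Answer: -2/3301 ≈ -0.00060588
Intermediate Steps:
O(c, C) = c/3 + C/6 (O(c, C) = ((c + C) + c)/6 = ((C + c) + c)/6 = (C + 2*c)/6 = c/3 + C/6)
E = -861/2 (E = 21*(((⅓)*(-6) + (⅙)*3) - 19) = 21*((-2 + ½) - 19) = 21*(-3/2 - 19) = 21*(-41/2) = -861/2 ≈ -430.50)
1/(p + E) = 1/(-1220 - 861/2) = 1/(-3301/2) = -2/3301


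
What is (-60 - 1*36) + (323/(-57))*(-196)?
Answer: 3044/3 ≈ 1014.7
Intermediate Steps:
(-60 - 1*36) + (323/(-57))*(-196) = (-60 - 36) + (323*(-1/57))*(-196) = -96 - 17/3*(-196) = -96 + 3332/3 = 3044/3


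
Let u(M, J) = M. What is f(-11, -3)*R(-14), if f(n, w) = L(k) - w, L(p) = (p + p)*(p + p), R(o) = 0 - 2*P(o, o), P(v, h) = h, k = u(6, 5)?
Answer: 4116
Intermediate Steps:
k = 6
R(o) = -2*o (R(o) = 0 - 2*o = -2*o)
L(p) = 4*p² (L(p) = (2*p)*(2*p) = 4*p²)
f(n, w) = 144 - w (f(n, w) = 4*6² - w = 4*36 - w = 144 - w)
f(-11, -3)*R(-14) = (144 - 1*(-3))*(-2*(-14)) = (144 + 3)*28 = 147*28 = 4116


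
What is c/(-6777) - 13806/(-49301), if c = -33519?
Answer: 582027827/111370959 ≈ 5.2260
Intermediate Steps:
c/(-6777) - 13806/(-49301) = -33519/(-6777) - 13806/(-49301) = -33519*(-1/6777) - 13806*(-1/49301) = 11173/2259 + 13806/49301 = 582027827/111370959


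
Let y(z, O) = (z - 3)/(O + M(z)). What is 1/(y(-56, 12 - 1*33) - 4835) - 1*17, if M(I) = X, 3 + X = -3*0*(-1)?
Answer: -1971701/115981 ≈ -17.000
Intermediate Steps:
X = -3 (X = -3 - 3*0*(-1) = -3 + 0*(-1) = -3 + 0 = -3)
M(I) = -3
y(z, O) = (-3 + z)/(-3 + O) (y(z, O) = (z - 3)/(O - 3) = (-3 + z)/(-3 + O))
1/(y(-56, 12 - 1*33) - 4835) - 1*17 = 1/((-3 - 56)/(-3 + (12 - 1*33)) - 4835) - 1*17 = 1/(-59/(-3 + (12 - 33)) - 4835) - 17 = 1/(-59/(-3 - 21) - 4835) - 17 = 1/(-59/(-24) - 4835) - 17 = 1/(-1/24*(-59) - 4835) - 17 = 1/(59/24 - 4835) - 17 = 1/(-115981/24) - 17 = -24/115981 - 17 = -1971701/115981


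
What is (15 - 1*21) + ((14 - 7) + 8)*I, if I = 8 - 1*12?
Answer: -66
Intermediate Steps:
I = -4 (I = 8 - 12 = -4)
(15 - 1*21) + ((14 - 7) + 8)*I = (15 - 1*21) + ((14 - 7) + 8)*(-4) = (15 - 21) + (7 + 8)*(-4) = -6 + 15*(-4) = -6 - 60 = -66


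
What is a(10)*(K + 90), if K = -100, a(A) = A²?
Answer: -1000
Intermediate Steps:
a(10)*(K + 90) = 10²*(-100 + 90) = 100*(-10) = -1000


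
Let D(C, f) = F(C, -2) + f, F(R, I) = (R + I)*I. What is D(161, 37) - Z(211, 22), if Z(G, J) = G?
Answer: -492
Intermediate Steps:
F(R, I) = I*(I + R) (F(R, I) = (I + R)*I = I*(I + R))
D(C, f) = 4 + f - 2*C (D(C, f) = -2*(-2 + C) + f = (4 - 2*C) + f = 4 + f - 2*C)
D(161, 37) - Z(211, 22) = (4 + 37 - 2*161) - 1*211 = (4 + 37 - 322) - 211 = -281 - 211 = -492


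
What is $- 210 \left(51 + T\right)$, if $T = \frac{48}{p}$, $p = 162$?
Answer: $- \frac{96950}{9} \approx -10772.0$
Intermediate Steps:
$T = \frac{8}{27}$ ($T = \frac{48}{162} = 48 \cdot \frac{1}{162} = \frac{8}{27} \approx 0.2963$)
$- 210 \left(51 + T\right) = - 210 \left(51 + \frac{8}{27}\right) = \left(-210\right) \frac{1385}{27} = - \frac{96950}{9}$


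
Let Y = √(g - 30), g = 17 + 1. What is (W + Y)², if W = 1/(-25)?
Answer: (1 - 50*I*√3)²/625 ≈ -11.998 - 0.27713*I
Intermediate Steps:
W = -1/25 ≈ -0.040000
g = 18
Y = 2*I*√3 (Y = √(18 - 30) = √(-12) = 2*I*√3 ≈ 3.4641*I)
(W + Y)² = (-1/25 + 2*I*√3)²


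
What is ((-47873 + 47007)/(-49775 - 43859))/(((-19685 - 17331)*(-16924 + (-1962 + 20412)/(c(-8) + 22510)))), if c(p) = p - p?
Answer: 974683/66016203580035688 ≈ 1.4764e-11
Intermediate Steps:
c(p) = 0
((-47873 + 47007)/(-49775 - 43859))/(((-19685 - 17331)*(-16924 + (-1962 + 20412)/(c(-8) + 22510)))) = ((-47873 + 47007)/(-49775 - 43859))/(((-19685 - 17331)*(-16924 + (-1962 + 20412)/(0 + 22510)))) = (-866/(-93634))/((-37016*(-16924 + 18450/22510))) = (-866*(-1/93634))/((-37016*(-16924 + 18450*(1/22510)))) = 433/(46817*((-37016*(-16924 + 1845/2251)))) = 433/(46817*((-37016*(-38094079/2251)))) = 433/(46817*(1410090428264/2251)) = (433/46817)*(2251/1410090428264) = 974683/66016203580035688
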